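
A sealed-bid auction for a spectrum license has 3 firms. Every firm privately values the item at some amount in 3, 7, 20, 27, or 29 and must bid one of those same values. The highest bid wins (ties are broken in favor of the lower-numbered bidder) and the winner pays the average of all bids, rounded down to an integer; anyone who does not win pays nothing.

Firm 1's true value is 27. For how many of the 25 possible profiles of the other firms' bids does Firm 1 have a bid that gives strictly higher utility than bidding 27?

Others bid (3, 3): truth gives 16; bid 3 gives 24 > 16. Violating.
Others bid (3, 7): truth gives 15; bid 7 gives 22 > 15. Violating.
Others bid (3, 20): truth gives 11; bid 20 gives 13 > 11. Violating.
Others bid (3, 29): truth gives 0; bid 29 gives 7 > 0. Violating.
Others bid (3, 27): truth gives 8; no alternative beats it.
Others bid (7, 27): truth gives 7; no alternative beats it.
(Checking all 25 profiles: 15 have a profitable deviation, 10 do not.)

15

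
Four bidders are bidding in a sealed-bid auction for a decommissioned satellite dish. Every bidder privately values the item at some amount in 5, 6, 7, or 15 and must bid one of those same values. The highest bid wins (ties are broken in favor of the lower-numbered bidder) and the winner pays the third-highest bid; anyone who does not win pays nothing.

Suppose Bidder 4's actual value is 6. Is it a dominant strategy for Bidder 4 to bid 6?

No

Consider the case where Bidder 1 bids 5, Bidder 2 bids 5 and Bidder 3 bids 6.
Truthful bid 6: loses, pays 0, utility 0.
Bid 7 instead: wins, pays 5, utility 6 - 5 = 1.
Since 1 > 0, bidding 7 is strictly better here, so truthful bidding is not dominant.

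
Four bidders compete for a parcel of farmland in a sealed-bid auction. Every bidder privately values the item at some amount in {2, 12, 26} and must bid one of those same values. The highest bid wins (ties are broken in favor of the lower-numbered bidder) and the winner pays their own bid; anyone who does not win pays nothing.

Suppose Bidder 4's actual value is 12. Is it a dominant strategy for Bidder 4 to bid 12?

Check each profile of the others' bids and compare truth against every alternative bid.
Others bid (2, 2, 2): truth gives 0, best alternative gives 0.
Others bid (2, 2, 12): truth gives 0, best alternative gives 0.
Others bid (2, 2, 26): truth gives 0, best alternative gives 0.
Others bid (2, 12, 2): truth gives 0, best alternative gives 0.
Others bid (2, 12, 12): truth gives 0, best alternative gives 0.
Others bid (2, 12, 26): truth gives 0, best alternative gives 0.
(Remaining 21 profiles checked similarly; truth is weakly best in each.)
In every case the truthful bid is at least as good as any alternative, so it is a dominant strategy.

Yes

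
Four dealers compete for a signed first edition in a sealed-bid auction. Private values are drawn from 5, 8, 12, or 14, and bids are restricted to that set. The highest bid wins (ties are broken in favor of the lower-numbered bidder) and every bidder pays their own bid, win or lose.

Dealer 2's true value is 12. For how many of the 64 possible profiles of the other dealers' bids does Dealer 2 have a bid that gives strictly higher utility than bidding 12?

50

Others bid (5, 5, 5): truth gives 0; bid 8 gives 4 > 0. Violating.
Others bid (5, 5, 8): truth gives 0; bid 8 gives 4 > 0. Violating.
Others bid (5, 5, 14): truth gives -12; bid 14 gives -2 > -12. Violating.
Others bid (5, 8, 5): truth gives 0; bid 8 gives 4 > 0. Violating.
Others bid (5, 5, 12): truth gives 0; no alternative beats it.
Others bid (5, 8, 12): truth gives 0; no alternative beats it.
(Checking all 64 profiles: 50 have a profitable deviation, 14 do not.)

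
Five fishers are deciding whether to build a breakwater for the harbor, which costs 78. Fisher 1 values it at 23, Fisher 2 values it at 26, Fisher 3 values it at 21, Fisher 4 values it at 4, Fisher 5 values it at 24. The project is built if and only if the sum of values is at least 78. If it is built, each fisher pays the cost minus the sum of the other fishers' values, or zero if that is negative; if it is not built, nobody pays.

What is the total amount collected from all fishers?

Total value 98 ≥ cost 78, so it is built.
Fisher 1: others sum to 75; max(0, 78 - 75) = 3.
Fisher 2: others sum to 72; max(0, 78 - 72) = 6.
Fisher 3: others sum to 77; max(0, 78 - 77) = 1.
Fisher 4: others sum to 94; max(0, 78 - 94) = 0.
Fisher 5: others sum to 74; max(0, 78 - 74) = 4.
Total collected = 3 + 6 + 1 + 0 + 4 = 14.

14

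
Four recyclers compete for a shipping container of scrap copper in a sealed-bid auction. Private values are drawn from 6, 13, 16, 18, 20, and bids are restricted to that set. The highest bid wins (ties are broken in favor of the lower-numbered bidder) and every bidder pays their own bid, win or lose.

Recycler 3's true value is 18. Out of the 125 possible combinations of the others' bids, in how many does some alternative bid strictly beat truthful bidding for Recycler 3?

101

Others bid (6, 6, 6): truth gives 0; bid 13 gives 5 > 0. Violating.
Others bid (6, 6, 13): truth gives 0; bid 13 gives 5 > 0. Violating.
Others bid (6, 6, 16): truth gives 0; bid 16 gives 2 > 0. Violating.
Others bid (6, 6, 20): truth gives -18; bid 20 gives -2 > -18. Violating.
Others bid (6, 6, 18): truth gives 0; no alternative beats it.
Others bid (6, 13, 18): truth gives 0; no alternative beats it.
(Checking all 125 profiles: 101 have a profitable deviation, 24 do not.)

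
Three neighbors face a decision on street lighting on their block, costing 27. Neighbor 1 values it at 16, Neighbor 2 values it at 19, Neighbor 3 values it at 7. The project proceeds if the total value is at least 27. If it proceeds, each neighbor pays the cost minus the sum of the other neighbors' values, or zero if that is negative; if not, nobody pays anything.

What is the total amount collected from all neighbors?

5

Total value 42 ≥ cost 27, so it is built.
Neighbor 1: others sum to 26; max(0, 27 - 26) = 1.
Neighbor 2: others sum to 23; max(0, 27 - 23) = 4.
Neighbor 3: others sum to 35; max(0, 27 - 35) = 0.
Total collected = 1 + 4 + 0 = 5.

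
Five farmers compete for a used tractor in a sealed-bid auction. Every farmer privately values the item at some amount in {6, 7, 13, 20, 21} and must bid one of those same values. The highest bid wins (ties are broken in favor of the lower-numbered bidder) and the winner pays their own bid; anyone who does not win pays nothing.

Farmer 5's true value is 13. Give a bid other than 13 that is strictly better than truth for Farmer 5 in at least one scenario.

7

Suppose Farmer 1 bids 6, Farmer 2 bids 6, Farmer 3 bids 6 and Farmer 4 bids 6.
Bid 13: wins, pays 13, utility 13 - 13 = 0.
Bid 7: wins, pays 7, utility 13 - 7 = 6.
So bidding 7 beats truth here (6 > 0).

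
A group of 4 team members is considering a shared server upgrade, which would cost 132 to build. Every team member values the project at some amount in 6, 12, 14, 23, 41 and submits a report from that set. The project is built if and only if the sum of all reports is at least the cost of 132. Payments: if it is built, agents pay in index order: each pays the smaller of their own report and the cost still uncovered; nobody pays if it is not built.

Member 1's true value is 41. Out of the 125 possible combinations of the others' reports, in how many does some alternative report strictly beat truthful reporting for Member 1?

Others report (41, 41, 41): truth gives 0; report 12 gives 29 > 0. Violating.
Others report (6, 6, 6): truth gives 0; no alternative beats it.
Others report (6, 6, 12): truth gives 0; no alternative beats it.
(Checking all 125 profiles: 1 has a profitable deviation, 124 do not.)

1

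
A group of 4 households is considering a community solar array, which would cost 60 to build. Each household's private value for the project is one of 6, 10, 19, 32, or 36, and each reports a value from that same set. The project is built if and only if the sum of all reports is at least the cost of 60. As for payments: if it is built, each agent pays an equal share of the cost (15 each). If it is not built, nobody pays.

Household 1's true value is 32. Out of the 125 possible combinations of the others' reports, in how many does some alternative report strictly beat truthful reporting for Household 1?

Others report (6, 10, 10): truth gives 0; report 36 gives 17 > 0. Violating.
Others report (10, 6, 10): truth gives 0; report 36 gives 17 > 0. Violating.
Others report (10, 10, 6): truth gives 0; report 36 gives 17 > 0. Violating.
Others report (6, 6, 6): truth gives 0; no alternative beats it.
Others report (6, 6, 10): truth gives 0; no alternative beats it.
(Checking all 125 profiles: 3 have a profitable deviation, 122 do not.)

3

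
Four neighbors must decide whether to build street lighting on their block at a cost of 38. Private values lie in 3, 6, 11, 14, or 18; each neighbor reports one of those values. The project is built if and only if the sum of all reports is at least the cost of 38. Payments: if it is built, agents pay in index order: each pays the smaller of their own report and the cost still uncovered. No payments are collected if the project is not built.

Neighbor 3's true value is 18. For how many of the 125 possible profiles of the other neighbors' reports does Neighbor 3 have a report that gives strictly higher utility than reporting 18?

Others report (3, 3, 18): truth gives 0; report 14 gives 4 > 0. Violating.
Others report (3, 6, 18): truth gives 0; report 11 gives 7 > 0. Violating.
Others report (3, 11, 11): truth gives 0; report 14 gives 4 > 0. Violating.
Others report (3, 11, 14): truth gives 0; report 11 gives 7 > 0. Violating.
Others report (3, 3, 3): truth gives 0; no alternative beats it.
Others report (3, 3, 6): truth gives 0; no alternative beats it.
(Checking all 125 profiles: 90 have a profitable deviation, 35 do not.)

90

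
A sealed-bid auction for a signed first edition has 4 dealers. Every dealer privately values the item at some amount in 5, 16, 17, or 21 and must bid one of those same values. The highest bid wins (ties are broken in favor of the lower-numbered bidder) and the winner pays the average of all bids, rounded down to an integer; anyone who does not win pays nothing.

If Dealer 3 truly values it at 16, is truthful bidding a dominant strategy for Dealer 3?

No

Consider the case where Dealer 1 bids 5, Dealer 2 bids 5 and Dealer 4 bids 17.
Truthful bid 16: loses, pays 0, utility 0.
Bid 17 instead: wins, pays 11, utility 16 - 11 = 5.
Since 5 > 0, bidding 17 is strictly better here, so truthful bidding is not dominant.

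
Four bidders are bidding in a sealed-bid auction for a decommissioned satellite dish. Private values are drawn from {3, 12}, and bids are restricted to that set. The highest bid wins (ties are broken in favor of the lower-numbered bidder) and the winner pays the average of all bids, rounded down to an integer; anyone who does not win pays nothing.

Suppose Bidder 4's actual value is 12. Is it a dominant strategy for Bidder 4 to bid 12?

Yes

Check each profile of the others' bids and compare truth against every alternative bid.
Others bid (3, 3, 3): truth gives 7, best alternative gives 0.
Others bid (3, 3, 12): truth gives 0, best alternative gives 0.
Others bid (3, 12, 3): truth gives 0, best alternative gives 0.
Others bid (3, 12, 12): truth gives 0, best alternative gives 0.
Others bid (12, 3, 3): truth gives 0, best alternative gives 0.
Others bid (12, 3, 12): truth gives 0, best alternative gives 0.
(Remaining 2 profiles checked similarly; truth is weakly best in each.)
In every case the truthful bid is at least as good as any alternative, so it is a dominant strategy.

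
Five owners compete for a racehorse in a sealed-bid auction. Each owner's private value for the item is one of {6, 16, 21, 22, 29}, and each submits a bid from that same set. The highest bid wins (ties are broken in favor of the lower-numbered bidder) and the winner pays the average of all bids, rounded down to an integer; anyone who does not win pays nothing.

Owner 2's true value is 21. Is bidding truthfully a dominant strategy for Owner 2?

No

Consider the case where Owner 1 bids 6, Owner 3 bids 6, Owner 4 bids 6 and Owner 5 bids 6.
Truthful bid 21: wins, pays 9, utility 21 - 9 = 12.
Bid 16 instead: wins, pays 8, utility 21 - 8 = 13.
Since 13 > 12, bidding 16 is strictly better here, so truthful bidding is not dominant.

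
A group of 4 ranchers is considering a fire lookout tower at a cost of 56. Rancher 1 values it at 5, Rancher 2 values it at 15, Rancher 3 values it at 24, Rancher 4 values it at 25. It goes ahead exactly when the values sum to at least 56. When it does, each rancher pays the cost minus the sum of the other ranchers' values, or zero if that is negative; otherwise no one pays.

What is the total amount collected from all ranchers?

Total value 69 ≥ cost 56, so it is built.
Rancher 1: others sum to 64; max(0, 56 - 64) = 0.
Rancher 2: others sum to 54; max(0, 56 - 54) = 2.
Rancher 3: others sum to 45; max(0, 56 - 45) = 11.
Rancher 4: others sum to 44; max(0, 56 - 44) = 12.
Total collected = 0 + 2 + 11 + 12 = 25.

25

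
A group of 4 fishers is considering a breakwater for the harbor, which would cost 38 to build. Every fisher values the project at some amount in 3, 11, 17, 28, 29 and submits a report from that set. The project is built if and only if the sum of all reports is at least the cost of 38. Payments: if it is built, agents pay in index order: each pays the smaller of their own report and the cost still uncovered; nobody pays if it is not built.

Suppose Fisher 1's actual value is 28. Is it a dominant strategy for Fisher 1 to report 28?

No

Consider the case where Fisher 2 reports 3, Fisher 3 reports 3 and Fisher 4 reports 17.
Truthful report 28: project built, pays 28, utility 28 - 28 = 0.
Report 17 instead: project built, pays 17, utility 28 - 17 = 11.
Since 11 > 0, reporting 17 is strictly better here, so truthful reporting is not dominant.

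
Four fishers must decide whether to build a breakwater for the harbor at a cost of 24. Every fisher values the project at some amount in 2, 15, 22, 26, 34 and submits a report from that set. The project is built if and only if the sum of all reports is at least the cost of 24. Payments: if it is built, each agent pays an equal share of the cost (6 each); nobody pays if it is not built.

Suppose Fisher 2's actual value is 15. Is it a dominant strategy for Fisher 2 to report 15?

No

Consider the case where Fisher 1 reports 2, Fisher 3 reports 2 and Fisher 4 reports 2.
Truthful report 15: project not built, utility 0.
Report 22 instead: project built, pays 6, utility 15 - 6 = 9.
Since 9 > 0, reporting 22 is strictly better here, so truthful reporting is not dominant.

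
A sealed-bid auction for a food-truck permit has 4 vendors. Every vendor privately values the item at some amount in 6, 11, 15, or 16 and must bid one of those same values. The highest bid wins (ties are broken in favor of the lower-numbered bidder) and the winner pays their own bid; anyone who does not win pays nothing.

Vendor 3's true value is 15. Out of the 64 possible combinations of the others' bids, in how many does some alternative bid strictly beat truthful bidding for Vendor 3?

2

Others bid (6, 6, 6): truth gives 0; bid 11 gives 4 > 0. Violating.
Others bid (6, 6, 11): truth gives 0; bid 11 gives 4 > 0. Violating.
Others bid (6, 6, 15): truth gives 0; no alternative beats it.
Others bid (6, 6, 16): truth gives 0; no alternative beats it.
(Checking all 64 profiles: 2 have a profitable deviation, 62 do not.)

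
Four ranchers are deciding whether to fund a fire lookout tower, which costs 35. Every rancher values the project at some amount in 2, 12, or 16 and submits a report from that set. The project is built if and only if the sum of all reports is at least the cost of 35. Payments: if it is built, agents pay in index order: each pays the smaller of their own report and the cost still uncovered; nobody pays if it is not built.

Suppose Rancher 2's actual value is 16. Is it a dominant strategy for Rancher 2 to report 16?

No

Consider the case where Rancher 1 reports 2, Rancher 3 reports 12 and Rancher 4 reports 12.
Truthful report 16: project built, pays 16, utility 16 - 16 = 0.
Report 12 instead: project built, pays 12, utility 16 - 12 = 4.
Since 4 > 0, reporting 12 is strictly better here, so truthful reporting is not dominant.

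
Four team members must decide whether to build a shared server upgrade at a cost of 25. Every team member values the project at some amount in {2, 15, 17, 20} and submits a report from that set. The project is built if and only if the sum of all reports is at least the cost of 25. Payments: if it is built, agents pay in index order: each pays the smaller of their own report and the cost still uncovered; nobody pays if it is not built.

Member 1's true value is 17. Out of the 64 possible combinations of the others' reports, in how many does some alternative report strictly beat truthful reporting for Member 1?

63

Others report (2, 2, 15): truth gives 0; report 15 gives 2 > 0. Violating.
Others report (2, 2, 17): truth gives 0; report 15 gives 2 > 0. Violating.
Others report (2, 2, 20): truth gives 0; report 2 gives 15 > 0. Violating.
Others report (2, 15, 2): truth gives 0; report 15 gives 2 > 0. Violating.
Others report (2, 2, 2): truth gives 0; no alternative beats it.
(Checking all 64 profiles: 63 have a profitable deviation, 1 does not.)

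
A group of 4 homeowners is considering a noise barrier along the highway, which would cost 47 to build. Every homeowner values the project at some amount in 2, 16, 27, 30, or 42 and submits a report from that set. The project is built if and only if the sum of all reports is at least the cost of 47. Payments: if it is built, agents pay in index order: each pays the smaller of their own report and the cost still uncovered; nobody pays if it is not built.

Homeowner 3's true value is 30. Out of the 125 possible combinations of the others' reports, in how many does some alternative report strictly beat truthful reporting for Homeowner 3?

56

Others report (2, 2, 16): truth gives 0; report 27 gives 3 > 0. Violating.
Others report (2, 2, 27): truth gives 0; report 16 gives 14 > 0. Violating.
Others report (2, 2, 30): truth gives 0; report 16 gives 14 > 0. Violating.
Others report (2, 2, 42): truth gives 0; report 2 gives 28 > 0. Violating.
Others report (2, 2, 2): truth gives 0; no alternative beats it.
Others report (2, 30, 2): truth gives 15; no alternative beats it.
(Checking all 125 profiles: 56 have a profitable deviation, 69 do not.)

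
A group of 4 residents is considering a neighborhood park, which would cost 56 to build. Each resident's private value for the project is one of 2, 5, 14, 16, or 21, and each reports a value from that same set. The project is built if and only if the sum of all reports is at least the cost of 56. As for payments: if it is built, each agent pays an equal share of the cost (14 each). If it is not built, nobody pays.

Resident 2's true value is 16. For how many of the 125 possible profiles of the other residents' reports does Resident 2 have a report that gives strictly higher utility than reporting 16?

Others report (2, 14, 21): truth gives 0; report 21 gives 2 > 0. Violating.
Others report (2, 16, 21): truth gives 0; report 21 gives 2 > 0. Violating.
Others report (2, 21, 14): truth gives 0; report 21 gives 2 > 0. Violating.
Others report (2, 21, 16): truth gives 0; report 21 gives 2 > 0. Violating.
Others report (2, 2, 2): truth gives 0; no alternative beats it.
Others report (2, 2, 5): truth gives 0; no alternative beats it.
(Checking all 125 profiles: 21 have a profitable deviation, 104 do not.)

21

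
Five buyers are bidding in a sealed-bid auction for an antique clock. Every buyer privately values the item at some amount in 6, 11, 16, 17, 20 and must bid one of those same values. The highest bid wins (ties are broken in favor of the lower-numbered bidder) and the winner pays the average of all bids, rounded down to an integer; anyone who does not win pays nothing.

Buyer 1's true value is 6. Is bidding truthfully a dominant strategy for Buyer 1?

Yes

Check each profile of the others' bids and compare truth against every alternative bid.
Others bid (11, 11, 11, 11): truth gives 0, best alternative gives -5.
Others bid (6, 11, 11, 11): truth gives 0, best alternative gives -4.
Others bid (11, 6, 11, 11): truth gives 0, best alternative gives -4.
Others bid (11, 11, 6, 11): truth gives 0, best alternative gives -4.
Others bid (11, 11, 11, 6): truth gives 0, best alternative gives -4.
Others bid (6, 6, 11, 11): truth gives 0, best alternative gives -3.
(Remaining 619 profiles checked similarly; truth is weakly best in each.)
In every case the truthful bid is at least as good as any alternative, so it is a dominant strategy.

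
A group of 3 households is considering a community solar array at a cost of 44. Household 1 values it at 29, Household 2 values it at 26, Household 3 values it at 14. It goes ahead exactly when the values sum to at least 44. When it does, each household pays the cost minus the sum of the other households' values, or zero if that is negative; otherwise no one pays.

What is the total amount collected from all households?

5

Total value 69 ≥ cost 44, so it is built.
Household 1: others sum to 40; max(0, 44 - 40) = 4.
Household 2: others sum to 43; max(0, 44 - 43) = 1.
Household 3: others sum to 55; max(0, 44 - 55) = 0.
Total collected = 4 + 1 + 0 = 5.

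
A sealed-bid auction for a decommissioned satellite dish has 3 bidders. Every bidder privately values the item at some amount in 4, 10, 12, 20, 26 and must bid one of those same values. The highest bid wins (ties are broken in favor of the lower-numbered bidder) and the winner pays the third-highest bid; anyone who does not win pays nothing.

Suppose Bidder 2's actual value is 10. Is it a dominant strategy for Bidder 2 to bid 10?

Consider the case where Bidder 1 bids 4 and Bidder 3 bids 12.
Truthful bid 10: loses, pays 0, utility 0.
Bid 12 instead: wins, pays 4, utility 10 - 4 = 6.
Since 6 > 0, bidding 12 is strictly better here, so truthful bidding is not dominant.

No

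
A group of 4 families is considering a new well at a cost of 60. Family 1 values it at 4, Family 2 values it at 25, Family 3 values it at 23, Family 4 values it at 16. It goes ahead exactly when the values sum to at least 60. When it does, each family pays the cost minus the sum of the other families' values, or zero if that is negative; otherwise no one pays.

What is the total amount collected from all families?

40

Total value 68 ≥ cost 60, so it is built.
Family 1: others sum to 64; max(0, 60 - 64) = 0.
Family 2: others sum to 43; max(0, 60 - 43) = 17.
Family 3: others sum to 45; max(0, 60 - 45) = 15.
Family 4: others sum to 52; max(0, 60 - 52) = 8.
Total collected = 0 + 17 + 15 + 8 = 40.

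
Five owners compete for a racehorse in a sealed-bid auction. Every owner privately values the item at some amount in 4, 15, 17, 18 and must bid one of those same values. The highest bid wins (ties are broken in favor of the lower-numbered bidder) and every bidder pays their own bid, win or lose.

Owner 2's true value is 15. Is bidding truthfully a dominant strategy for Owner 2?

No

Consider the case where Owner 1 bids 4, Owner 3 bids 4, Owner 4 bids 4 and Owner 5 bids 17.
Truthful bid 15: loses but pays 15, utility -15.
Bid 4 instead: loses but pays 4, utility -4.
Since -4 > -15, bidding 4 is strictly better here, so truthful bidding is not dominant.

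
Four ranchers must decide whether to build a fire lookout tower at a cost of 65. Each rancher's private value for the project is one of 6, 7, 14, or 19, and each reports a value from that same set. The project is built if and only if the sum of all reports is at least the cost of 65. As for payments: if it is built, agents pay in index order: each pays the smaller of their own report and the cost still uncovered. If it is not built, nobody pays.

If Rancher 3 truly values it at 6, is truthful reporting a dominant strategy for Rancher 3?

Check each profile of the others' reports and compare truth against every alternative report.
Others report (6, 6, 6): truth gives 0, best alternative gives 0.
Others report (6, 6, 7): truth gives 0, best alternative gives 0.
Others report (6, 6, 14): truth gives 0, best alternative gives 0.
Others report (6, 6, 19): truth gives 0, best alternative gives 0.
Others report (6, 7, 6): truth gives 0, best alternative gives 0.
Others report (6, 7, 7): truth gives 0, best alternative gives 0.
(Remaining 58 profiles checked similarly; truth is weakly best in each.)
In every case the truthful report is at least as good as any alternative, so it is a dominant strategy.

Yes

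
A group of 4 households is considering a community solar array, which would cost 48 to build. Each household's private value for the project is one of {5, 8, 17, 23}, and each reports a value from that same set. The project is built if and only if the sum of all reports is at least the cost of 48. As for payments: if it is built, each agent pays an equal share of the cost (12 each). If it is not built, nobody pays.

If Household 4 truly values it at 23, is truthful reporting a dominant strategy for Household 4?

Yes

Check each profile of the others' reports and compare truth against every alternative report.
Others report (5, 5, 17): truth gives 11, best alternative gives 0.
Others report (5, 8, 17): truth gives 11, best alternative gives 0.
Others report (5, 17, 5): truth gives 11, best alternative gives 0.
Others report (5, 17, 8): truth gives 11, best alternative gives 0.
Others report (8, 5, 17): truth gives 11, best alternative gives 0.
Others report (8, 17, 5): truth gives 11, best alternative gives 0.
(Remaining 58 profiles checked similarly; truth is weakly best in each.)
In every case the truthful report is at least as good as any alternative, so it is a dominant strategy.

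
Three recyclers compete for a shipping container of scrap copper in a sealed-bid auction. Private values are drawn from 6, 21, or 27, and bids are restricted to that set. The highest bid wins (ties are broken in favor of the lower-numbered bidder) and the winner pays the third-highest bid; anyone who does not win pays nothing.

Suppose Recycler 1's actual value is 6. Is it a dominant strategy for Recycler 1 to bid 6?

Check each profile of the others' bids and compare truth against every alternative bid.
Others bid (21, 21): truth gives 0, best alternative gives -15.
Others bid (6, 6): truth gives 0, best alternative gives 0.
Others bid (6, 21): truth gives 0, best alternative gives 0.
Others bid (6, 27): truth gives 0, best alternative gives 0.
Others bid (21, 6): truth gives 0, best alternative gives 0.
Others bid (21, 27): truth gives 0, best alternative gives 0.
(Remaining 3 profiles checked similarly; truth is weakly best in each.)
In every case the truthful bid is at least as good as any alternative, so it is a dominant strategy.

Yes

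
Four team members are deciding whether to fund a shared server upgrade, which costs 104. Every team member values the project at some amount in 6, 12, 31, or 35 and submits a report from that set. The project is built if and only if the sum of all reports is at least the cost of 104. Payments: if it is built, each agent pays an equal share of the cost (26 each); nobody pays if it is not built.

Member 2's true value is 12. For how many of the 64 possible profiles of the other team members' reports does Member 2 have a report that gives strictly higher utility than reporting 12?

Others report (31, 31, 31): truth gives -14; report 6 gives 0 > -14. Violating.
Others report (31, 31, 35): truth gives -14; report 6 gives 0 > -14. Violating.
Others report (31, 35, 31): truth gives -14; report 6 gives 0 > -14. Violating.
Others report (35, 31, 31): truth gives -14; report 6 gives 0 > -14. Violating.
Others report (6, 6, 6): truth gives 0; no alternative beats it.
Others report (6, 6, 12): truth gives 0; no alternative beats it.
(Checking all 64 profiles: 4 have a profitable deviation, 60 do not.)

4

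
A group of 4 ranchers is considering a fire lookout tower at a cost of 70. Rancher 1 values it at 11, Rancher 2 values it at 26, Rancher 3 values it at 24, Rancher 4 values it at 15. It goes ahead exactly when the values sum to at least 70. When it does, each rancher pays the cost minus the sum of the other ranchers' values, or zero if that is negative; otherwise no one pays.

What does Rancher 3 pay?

Total value 76 ≥ cost 70, so the project is built.
The other ranchers' values sum to 52.
Cost minus that sum is 70 - 52 = 18.

18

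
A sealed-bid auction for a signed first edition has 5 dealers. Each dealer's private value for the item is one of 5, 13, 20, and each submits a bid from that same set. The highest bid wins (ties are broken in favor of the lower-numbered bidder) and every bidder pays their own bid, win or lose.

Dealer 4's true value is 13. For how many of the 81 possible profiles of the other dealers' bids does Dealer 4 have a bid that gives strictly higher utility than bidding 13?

79

Others bid (5, 5, 5, 20): truth gives -13; bid 5 gives -5 > -13. Violating.
Others bid (5, 5, 13, 5): truth gives -13; bid 5 gives -5 > -13. Violating.
Others bid (5, 5, 13, 13): truth gives -13; bid 5 gives -5 > -13. Violating.
Others bid (5, 5, 13, 20): truth gives -13; bid 5 gives -5 > -13. Violating.
Others bid (5, 5, 5, 5): truth gives 0; no alternative beats it.
Others bid (5, 5, 5, 13): truth gives 0; no alternative beats it.
(Checking all 81 profiles: 79 have a profitable deviation, 2 do not.)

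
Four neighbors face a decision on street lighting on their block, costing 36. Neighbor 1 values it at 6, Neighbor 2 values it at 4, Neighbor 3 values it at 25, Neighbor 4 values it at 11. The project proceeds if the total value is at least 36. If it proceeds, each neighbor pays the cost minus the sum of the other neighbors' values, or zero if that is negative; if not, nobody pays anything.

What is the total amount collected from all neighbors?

16

Total value 46 ≥ cost 36, so it is built.
Neighbor 1: others sum to 40; max(0, 36 - 40) = 0.
Neighbor 2: others sum to 42; max(0, 36 - 42) = 0.
Neighbor 3: others sum to 21; max(0, 36 - 21) = 15.
Neighbor 4: others sum to 35; max(0, 36 - 35) = 1.
Total collected = 0 + 0 + 15 + 1 = 16.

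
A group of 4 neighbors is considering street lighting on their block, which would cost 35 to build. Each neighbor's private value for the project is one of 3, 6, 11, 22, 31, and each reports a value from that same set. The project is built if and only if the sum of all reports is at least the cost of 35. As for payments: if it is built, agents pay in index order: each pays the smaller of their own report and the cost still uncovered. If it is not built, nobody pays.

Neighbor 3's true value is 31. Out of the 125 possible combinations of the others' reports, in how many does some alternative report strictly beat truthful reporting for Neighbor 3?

Others report (3, 3, 11): truth gives 2; report 22 gives 9 > 2. Violating.
Others report (3, 3, 22): truth gives 2; report 11 gives 20 > 2. Violating.
Others report (3, 3, 31): truth gives 2; report 3 gives 28 > 2. Violating.
Others report (3, 6, 6): truth gives 5; report 22 gives 9 > 5. Violating.
Others report (3, 3, 3): truth gives 2; no alternative beats it.
Others report (3, 3, 6): truth gives 2; no alternative beats it.
(Checking all 125 profiles: 51 have a profitable deviation, 74 do not.)

51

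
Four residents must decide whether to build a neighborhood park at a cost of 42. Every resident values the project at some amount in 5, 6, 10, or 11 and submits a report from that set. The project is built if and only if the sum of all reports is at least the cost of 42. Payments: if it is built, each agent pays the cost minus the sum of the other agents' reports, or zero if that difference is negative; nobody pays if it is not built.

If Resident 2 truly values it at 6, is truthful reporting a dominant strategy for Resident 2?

Check each profile of the others' reports and compare truth against every alternative report.
Others report (5, 5, 5): truth gives 0, best alternative gives 0.
Others report (5, 5, 6): truth gives 0, best alternative gives 0.
Others report (5, 5, 10): truth gives 0, best alternative gives 0.
Others report (5, 5, 11): truth gives 0, best alternative gives 0.
Others report (5, 6, 5): truth gives 0, best alternative gives 0.
Others report (5, 6, 6): truth gives 0, best alternative gives 0.
(Remaining 58 profiles checked similarly; truth is weakly best in each.)
In every case the truthful report is at least as good as any alternative, so it is a dominant strategy.

Yes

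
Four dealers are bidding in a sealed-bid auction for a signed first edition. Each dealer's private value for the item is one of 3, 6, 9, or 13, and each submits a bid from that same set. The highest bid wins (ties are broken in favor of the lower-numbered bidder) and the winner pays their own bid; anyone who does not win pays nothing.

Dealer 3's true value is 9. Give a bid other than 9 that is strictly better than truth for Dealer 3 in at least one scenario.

6

Suppose Dealer 1 bids 3, Dealer 2 bids 3 and Dealer 4 bids 3.
Bid 9: wins, pays 9, utility 9 - 9 = 0.
Bid 6: wins, pays 6, utility 9 - 6 = 3.
So bidding 6 beats truth here (3 > 0).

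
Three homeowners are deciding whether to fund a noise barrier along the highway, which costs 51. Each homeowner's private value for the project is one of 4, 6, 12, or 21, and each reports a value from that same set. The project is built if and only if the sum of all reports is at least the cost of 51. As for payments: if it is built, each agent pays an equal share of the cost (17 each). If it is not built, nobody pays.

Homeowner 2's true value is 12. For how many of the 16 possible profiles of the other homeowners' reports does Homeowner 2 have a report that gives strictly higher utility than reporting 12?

1

Others report (21, 21): truth gives -5; report 4 gives 0 > -5. Violating.
Others report (4, 4): truth gives 0; no alternative beats it.
Others report (4, 6): truth gives 0; no alternative beats it.
(Checking all 16 profiles: 1 has a profitable deviation, 15 do not.)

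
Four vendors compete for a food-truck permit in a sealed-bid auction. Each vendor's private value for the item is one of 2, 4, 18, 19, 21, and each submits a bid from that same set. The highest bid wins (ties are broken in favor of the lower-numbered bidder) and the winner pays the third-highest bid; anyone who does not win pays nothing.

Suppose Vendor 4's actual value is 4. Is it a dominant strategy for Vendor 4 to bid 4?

No

Consider the case where Vendor 1 bids 2, Vendor 2 bids 2 and Vendor 3 bids 4.
Truthful bid 4: loses, pays 0, utility 0.
Bid 18 instead: wins, pays 2, utility 4 - 2 = 2.
Since 2 > 0, bidding 18 is strictly better here, so truthful bidding is not dominant.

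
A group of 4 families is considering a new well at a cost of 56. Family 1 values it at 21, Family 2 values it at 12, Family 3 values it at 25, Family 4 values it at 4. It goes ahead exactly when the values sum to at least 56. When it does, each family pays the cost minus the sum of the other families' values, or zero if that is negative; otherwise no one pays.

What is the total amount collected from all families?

40

Total value 62 ≥ cost 56, so it is built.
Family 1: others sum to 41; max(0, 56 - 41) = 15.
Family 2: others sum to 50; max(0, 56 - 50) = 6.
Family 3: others sum to 37; max(0, 56 - 37) = 19.
Family 4: others sum to 58; max(0, 56 - 58) = 0.
Total collected = 15 + 6 + 19 + 0 = 40.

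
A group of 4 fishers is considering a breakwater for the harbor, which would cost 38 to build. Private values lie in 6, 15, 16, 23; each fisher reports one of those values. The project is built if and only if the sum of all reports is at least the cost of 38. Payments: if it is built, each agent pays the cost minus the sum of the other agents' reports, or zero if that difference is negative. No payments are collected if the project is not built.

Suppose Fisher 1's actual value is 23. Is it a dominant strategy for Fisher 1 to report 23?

Yes

Check each profile of the others' reports and compare truth against every alternative report.
Others report (6, 6, 6): truth gives 3, best alternative gives 0.
Others report (6, 15, 23): truth gives 23, best alternative gives 23.
Others report (6, 16, 16): truth gives 23, best alternative gives 23.
Others report (6, 16, 23): truth gives 23, best alternative gives 23.
Others report (6, 23, 15): truth gives 23, best alternative gives 23.
Others report (6, 23, 16): truth gives 23, best alternative gives 23.
(Remaining 58 profiles checked similarly; truth is weakly best in each.)
In every case the truthful report is at least as good as any alternative, so it is a dominant strategy.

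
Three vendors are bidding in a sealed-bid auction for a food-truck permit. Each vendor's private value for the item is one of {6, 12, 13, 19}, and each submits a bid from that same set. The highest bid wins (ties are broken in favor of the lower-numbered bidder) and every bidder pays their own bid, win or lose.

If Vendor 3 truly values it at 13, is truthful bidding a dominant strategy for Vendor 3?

No

Consider the case where Vendor 1 bids 6 and Vendor 2 bids 6.
Truthful bid 13: wins, pays 13, utility 13 - 13 = 0.
Bid 12 instead: wins, pays 12, utility 13 - 12 = 1.
Since 1 > 0, bidding 12 is strictly better here, so truthful bidding is not dominant.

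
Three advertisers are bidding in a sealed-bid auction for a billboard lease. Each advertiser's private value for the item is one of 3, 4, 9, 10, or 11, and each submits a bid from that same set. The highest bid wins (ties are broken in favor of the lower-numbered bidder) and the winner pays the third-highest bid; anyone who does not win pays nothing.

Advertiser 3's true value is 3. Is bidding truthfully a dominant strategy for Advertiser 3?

Check each profile of the others' bids and compare truth against every alternative bid.
Others bid (3, 3): truth gives 0, best alternative gives 0.
Others bid (3, 4): truth gives 0, best alternative gives 0.
Others bid (3, 9): truth gives 0, best alternative gives 0.
Others bid (3, 10): truth gives 0, best alternative gives 0.
Others bid (3, 11): truth gives 0, best alternative gives 0.
Others bid (4, 3): truth gives 0, best alternative gives 0.
(Remaining 19 profiles checked similarly; truth is weakly best in each.)
In every case the truthful bid is at least as good as any alternative, so it is a dominant strategy.

Yes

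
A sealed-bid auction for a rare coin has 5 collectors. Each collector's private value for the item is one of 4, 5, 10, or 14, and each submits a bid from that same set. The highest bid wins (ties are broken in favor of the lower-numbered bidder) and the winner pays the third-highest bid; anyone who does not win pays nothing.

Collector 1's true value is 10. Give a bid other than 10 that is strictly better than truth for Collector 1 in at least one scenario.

14

Suppose Collector 2 bids 4, Collector 3 bids 4, Collector 4 bids 4 and Collector 5 bids 14.
Bid 10: loses, pays 0, utility 0.
Bid 14: wins, pays 4, utility 10 - 4 = 6.
So bidding 14 beats truth here (6 > 0).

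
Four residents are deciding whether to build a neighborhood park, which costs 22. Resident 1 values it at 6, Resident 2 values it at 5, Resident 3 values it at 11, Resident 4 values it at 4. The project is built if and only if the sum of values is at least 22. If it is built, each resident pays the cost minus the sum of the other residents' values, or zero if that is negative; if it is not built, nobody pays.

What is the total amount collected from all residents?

10

Total value 26 ≥ cost 22, so it is built.
Resident 1: others sum to 20; max(0, 22 - 20) = 2.
Resident 2: others sum to 21; max(0, 22 - 21) = 1.
Resident 3: others sum to 15; max(0, 22 - 15) = 7.
Resident 4: others sum to 22; max(0, 22 - 22) = 0.
Total collected = 2 + 1 + 7 + 0 = 10.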